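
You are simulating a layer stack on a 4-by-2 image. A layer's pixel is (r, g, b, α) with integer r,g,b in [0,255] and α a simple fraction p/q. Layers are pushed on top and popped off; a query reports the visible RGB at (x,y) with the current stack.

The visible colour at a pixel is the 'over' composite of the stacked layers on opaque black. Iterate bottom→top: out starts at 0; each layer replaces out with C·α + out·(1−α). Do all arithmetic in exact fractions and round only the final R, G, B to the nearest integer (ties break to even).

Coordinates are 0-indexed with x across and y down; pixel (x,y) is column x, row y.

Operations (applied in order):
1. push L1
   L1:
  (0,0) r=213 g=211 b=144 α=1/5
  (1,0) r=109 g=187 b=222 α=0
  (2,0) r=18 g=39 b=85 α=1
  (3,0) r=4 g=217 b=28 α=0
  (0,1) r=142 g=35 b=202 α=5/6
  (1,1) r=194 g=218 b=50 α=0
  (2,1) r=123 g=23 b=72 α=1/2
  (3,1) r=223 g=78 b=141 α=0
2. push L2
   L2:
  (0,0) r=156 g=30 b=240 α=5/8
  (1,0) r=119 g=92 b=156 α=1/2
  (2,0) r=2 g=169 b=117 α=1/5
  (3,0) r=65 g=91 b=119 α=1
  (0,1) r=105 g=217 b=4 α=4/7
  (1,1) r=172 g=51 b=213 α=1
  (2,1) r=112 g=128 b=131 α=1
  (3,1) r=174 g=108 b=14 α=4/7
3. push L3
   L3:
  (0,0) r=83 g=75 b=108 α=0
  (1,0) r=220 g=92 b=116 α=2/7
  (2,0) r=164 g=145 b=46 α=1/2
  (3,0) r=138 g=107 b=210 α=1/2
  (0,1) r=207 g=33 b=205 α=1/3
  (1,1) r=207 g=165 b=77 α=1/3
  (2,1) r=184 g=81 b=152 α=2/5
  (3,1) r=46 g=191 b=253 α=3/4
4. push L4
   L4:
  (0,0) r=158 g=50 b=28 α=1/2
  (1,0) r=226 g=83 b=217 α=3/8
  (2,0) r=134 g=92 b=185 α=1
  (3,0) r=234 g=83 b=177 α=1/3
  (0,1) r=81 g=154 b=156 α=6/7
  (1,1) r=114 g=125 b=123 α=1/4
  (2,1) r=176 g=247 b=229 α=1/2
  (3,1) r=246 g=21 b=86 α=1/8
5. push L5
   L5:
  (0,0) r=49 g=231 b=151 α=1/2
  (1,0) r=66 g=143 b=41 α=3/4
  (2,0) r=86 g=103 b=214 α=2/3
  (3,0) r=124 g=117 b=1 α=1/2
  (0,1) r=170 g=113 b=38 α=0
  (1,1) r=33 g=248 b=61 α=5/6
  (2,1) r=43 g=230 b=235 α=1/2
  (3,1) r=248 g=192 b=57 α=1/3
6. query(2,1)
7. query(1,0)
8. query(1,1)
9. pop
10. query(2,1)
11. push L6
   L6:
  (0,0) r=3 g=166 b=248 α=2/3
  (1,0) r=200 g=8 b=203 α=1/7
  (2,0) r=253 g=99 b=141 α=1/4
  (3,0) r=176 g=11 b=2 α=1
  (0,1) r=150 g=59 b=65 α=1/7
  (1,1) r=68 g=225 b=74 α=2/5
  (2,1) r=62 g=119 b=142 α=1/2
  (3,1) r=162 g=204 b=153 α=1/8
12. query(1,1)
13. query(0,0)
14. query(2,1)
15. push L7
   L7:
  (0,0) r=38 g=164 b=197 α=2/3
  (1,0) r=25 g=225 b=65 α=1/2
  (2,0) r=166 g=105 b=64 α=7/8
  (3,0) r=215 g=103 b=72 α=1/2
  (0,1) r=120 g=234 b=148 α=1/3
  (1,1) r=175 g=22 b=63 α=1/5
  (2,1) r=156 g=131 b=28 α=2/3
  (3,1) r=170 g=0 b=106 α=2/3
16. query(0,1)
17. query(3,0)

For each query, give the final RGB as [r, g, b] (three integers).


(2,1) stack=L1,L2,L3,L4,L5; from [0,0,0]:
+L1 (α=1/2) → [123/2, 23/2, 36]
+L2 (α=1) → [112, 128, 131]
+L3 (α=2/5) → [704/5, 546/5, 697/5]
+L4 (α=1/2) → [792/5, 1781/10, 921/5]
+L5 (α=1/2) → [1007/10, 4081/20, 1048/5]
rounded: [101, 204, 210]

(1,0) stack=L1,L2,L3,L4,L5; from [0,0,0]:
L1 α=0: [0, 0, 0]
L2 α=1/2: [119/2, 46, 78]
L3 α=2/7: [1475/14, 414/7, 622/7]
L4 α=3/8: [16867/112, 3813/56, 7667/56]
L5 α=3/4: [39043/448, 27837/224, 14555/224]
= [87, 124, 65]

query (1,1) [L1,L2,L3,L4,L5] — begin 0,0,0
L1 α=0: [0, 0, 0]
L2 α=1: [172, 51, 213]
L3 α=1/3: [551/3, 89, 503/3]
L4 α=1/4: [665/4, 98, 313/2]
L5 α=5/6: [1325/24, 223, 923/12]
→ [55, 223, 77]

at x=2,y=1 over L1,L2,L3,L4:
+L1 (α=1/2) → [123/2, 23/2, 36]
+L2 (α=1) → [112, 128, 131]
+L3 (α=2/5) → [704/5, 546/5, 697/5]
+L4 (α=1/2) → [792/5, 1781/10, 921/5]
= [158, 178, 184]

at x=1,y=1 over L1,L2,L3,L4,L6:
+L1 (α=0) → [0, 0, 0]
+L2 (α=1) → [172, 51, 213]
+L3 (α=1/3) → [551/3, 89, 503/3]
+L4 (α=1/4) → [665/4, 98, 313/2]
+L6 (α=2/5) → [2539/20, 744/5, 247/2]
rounded: [127, 149, 124]

at x=0,y=0 over L1,L2,L3,L4,L6:
+L1 (α=1/5) → [213/5, 211/5, 144/5]
+L2 (α=5/8) → [4539/40, 1383/40, 804/5]
+L3 (α=0) → [4539/40, 1383/40, 804/5]
+L4 (α=1/2) → [10859/80, 3383/80, 472/5]
+L6 (α=2/3) → [11339/240, 9981/80, 984/5]
→ [47, 125, 197]

query (2,1) [L1,L2,L3,L4,L6] — begin 0,0,0
after L1 α=1/2: [123/2, 23/2, 36]
after L2 α=1: [112, 128, 131]
after L3 α=2/5: [704/5, 546/5, 697/5]
after L4 α=1/2: [792/5, 1781/10, 921/5]
after L6 α=1/2: [551/5, 2971/20, 1631/10]
= [110, 149, 163]

at x=0,y=1 over L1,L2,L3,L4,L6,L7:
L1 α=5/6: [355/3, 175/6, 505/3]
L2 α=4/7: [775/7, 273/2, 521/7]
L3 α=1/3: [2999/21, 102, 2477/21]
L4 α=6/7: [13205/147, 1026/7, 22133/147]
L6 α=1/7: [33760/343, 6569/49, 47451/343]
L7 α=1/3: [108680/1029, 24604/147, 145666/1029]
= [106, 167, 142]

(3,0) stack=L1,L2,L3,L4,L6,L7; from [0,0,0]:
after L1 α=0: [0, 0, 0]
after L2 α=1: [65, 91, 119]
after L3 α=1/2: [203/2, 99, 329/2]
after L4 α=1/3: [437/3, 281/3, 506/3]
after L6 α=1: [176, 11, 2]
after L7 α=1/2: [391/2, 57, 37]
= [196, 57, 37]


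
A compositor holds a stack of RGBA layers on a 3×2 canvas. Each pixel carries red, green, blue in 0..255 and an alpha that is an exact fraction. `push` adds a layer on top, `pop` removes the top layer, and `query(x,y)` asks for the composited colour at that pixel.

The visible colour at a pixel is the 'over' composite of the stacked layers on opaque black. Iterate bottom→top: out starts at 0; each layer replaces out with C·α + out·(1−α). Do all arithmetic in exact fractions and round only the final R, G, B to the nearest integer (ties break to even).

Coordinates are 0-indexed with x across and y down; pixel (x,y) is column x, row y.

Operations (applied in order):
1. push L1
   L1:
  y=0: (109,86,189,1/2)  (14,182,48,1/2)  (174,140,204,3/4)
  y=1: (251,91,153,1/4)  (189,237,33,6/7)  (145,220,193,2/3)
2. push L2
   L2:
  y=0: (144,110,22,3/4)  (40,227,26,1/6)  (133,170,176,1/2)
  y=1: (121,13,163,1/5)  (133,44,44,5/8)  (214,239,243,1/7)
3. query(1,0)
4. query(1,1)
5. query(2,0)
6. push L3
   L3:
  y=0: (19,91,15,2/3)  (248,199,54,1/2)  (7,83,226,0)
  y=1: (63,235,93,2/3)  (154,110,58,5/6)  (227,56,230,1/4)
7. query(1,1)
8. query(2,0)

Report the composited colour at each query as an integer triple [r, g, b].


query (1,0) [L1,L2] — begin 0,0,0
+L1 (α=1/2) → [7, 91, 24]
+L2 (α=1/6) → [25/2, 341/3, 73/3]
rounded: [12, 114, 24]

(1,1) stack=L1,L2; from [0,0,0]:
+L1 (α=6/7) → [162, 1422/7, 198/7]
+L2 (α=5/8) → [1151/8, 2903/28, 1067/28]
= [144, 104, 38]

(2,0) stack=L1,L2; from [0,0,0]:
after L1 α=3/4: [261/2, 105, 153]
after L2 α=1/2: [527/4, 275/2, 329/2]
→ [132, 138, 164]

(1,1) stack=L1,L2,L3; from [0,0,0]:
L1 α=6/7: [162, 1422/7, 198/7]
L2 α=5/8: [1151/8, 2903/28, 1067/28]
L3 α=5/6: [2437/16, 6101/56, 9187/168]
rounded: [152, 109, 55]

(2,0) stack=L1,L2,L3; from [0,0,0]:
after L1 α=3/4: [261/2, 105, 153]
after L2 α=1/2: [527/4, 275/2, 329/2]
after L3 α=0: [527/4, 275/2, 329/2]
rounded: [132, 138, 164]


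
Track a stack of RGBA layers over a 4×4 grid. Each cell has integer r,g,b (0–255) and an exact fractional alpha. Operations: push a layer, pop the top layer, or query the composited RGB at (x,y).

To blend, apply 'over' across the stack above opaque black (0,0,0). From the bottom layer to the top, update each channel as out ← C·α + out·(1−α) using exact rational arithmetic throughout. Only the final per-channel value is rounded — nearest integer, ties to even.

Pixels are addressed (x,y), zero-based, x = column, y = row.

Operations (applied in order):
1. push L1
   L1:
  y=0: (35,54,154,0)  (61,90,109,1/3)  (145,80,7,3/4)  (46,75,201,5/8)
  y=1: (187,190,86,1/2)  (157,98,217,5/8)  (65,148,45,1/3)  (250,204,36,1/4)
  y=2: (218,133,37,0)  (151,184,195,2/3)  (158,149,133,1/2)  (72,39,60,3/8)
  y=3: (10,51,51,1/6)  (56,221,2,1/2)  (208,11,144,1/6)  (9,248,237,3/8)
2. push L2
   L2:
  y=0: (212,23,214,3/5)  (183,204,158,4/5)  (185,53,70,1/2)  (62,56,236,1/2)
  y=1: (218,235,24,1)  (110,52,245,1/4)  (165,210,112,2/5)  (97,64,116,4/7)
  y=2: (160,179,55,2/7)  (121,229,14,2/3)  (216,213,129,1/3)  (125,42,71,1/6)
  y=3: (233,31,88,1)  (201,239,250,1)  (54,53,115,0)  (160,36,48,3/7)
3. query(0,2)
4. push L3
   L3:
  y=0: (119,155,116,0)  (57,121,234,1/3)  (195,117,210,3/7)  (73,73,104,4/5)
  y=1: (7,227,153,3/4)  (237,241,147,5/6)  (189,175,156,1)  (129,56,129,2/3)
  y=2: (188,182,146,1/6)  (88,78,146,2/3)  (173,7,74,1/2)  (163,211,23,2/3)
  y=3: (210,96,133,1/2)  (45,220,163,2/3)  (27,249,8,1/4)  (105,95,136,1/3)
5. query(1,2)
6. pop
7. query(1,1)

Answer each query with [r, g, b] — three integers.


at x=0,y=2 over L1,L2:
+L1 (α=0) → [0, 0, 0]
+L2 (α=2/7) → [320/7, 358/7, 110/7]
= [46, 51, 16]

(1,2) stack=L1,L2,L3; from [0,0,0]:
+L1 (α=2/3) → [302/3, 368/3, 130]
+L2 (α=2/3) → [1028/9, 1742/9, 158/3]
+L3 (α=2/3) → [2612/27, 3146/27, 1034/9]
= [97, 117, 115]

query (1,1) [L1,L2] — begin 0,0,0
L1 α=5/8: [785/8, 245/4, 1085/8]
L2 α=1/4: [3235/32, 943/16, 5215/32]
= [101, 59, 163]


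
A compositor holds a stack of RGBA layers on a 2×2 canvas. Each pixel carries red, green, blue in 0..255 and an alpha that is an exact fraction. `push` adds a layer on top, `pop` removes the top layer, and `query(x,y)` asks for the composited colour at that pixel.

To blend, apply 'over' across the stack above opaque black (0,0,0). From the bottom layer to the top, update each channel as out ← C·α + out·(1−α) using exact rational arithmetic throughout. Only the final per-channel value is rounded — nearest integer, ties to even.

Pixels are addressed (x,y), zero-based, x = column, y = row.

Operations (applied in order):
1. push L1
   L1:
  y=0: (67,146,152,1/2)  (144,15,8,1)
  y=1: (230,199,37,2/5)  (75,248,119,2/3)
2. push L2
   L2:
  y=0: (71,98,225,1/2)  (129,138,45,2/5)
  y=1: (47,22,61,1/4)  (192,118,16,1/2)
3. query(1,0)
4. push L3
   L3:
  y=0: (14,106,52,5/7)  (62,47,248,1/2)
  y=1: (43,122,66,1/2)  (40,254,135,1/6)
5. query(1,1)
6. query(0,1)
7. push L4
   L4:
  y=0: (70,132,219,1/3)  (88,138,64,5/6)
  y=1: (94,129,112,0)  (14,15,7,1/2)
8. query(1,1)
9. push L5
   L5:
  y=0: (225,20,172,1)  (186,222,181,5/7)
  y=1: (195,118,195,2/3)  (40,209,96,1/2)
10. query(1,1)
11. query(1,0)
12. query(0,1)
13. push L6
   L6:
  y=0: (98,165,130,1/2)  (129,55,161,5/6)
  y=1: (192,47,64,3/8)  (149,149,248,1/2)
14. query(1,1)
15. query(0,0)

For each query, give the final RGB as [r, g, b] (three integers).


query (1,0) [L1,L2] — begin 0,0,0
after L1 α=1: [144, 15, 8]
after L2 α=2/5: [138, 321/5, 114/5]
→ [138, 64, 23]

(1,1) stack=L1,L2,L3; from [0,0,0]:
L1 α=2/3: [50, 496/3, 238/3]
L2 α=1/2: [121, 425/3, 143/3]
L3 α=1/6: [215/2, 2887/18, 560/9]
rounded: [108, 160, 62]

at x=0,y=1 over L1,L2,L3:
L1 α=2/5: [92, 398/5, 74/5]
L2 α=1/4: [323/4, 326/5, 527/20]
L3 α=1/2: [495/8, 468/5, 1847/40]
rounded: [62, 94, 46]

(1,1) stack=L1,L2,L3,L4; from [0,0,0]:
+L1 (α=2/3) → [50, 496/3, 238/3]
+L2 (α=1/2) → [121, 425/3, 143/3]
+L3 (α=1/6) → [215/2, 2887/18, 560/9]
+L4 (α=1/2) → [243/4, 3157/36, 623/18]
rounded: [61, 88, 35]

(1,1) stack=L1,L2,L3,L4,L5; from [0,0,0]:
+L1 (α=2/3) → [50, 496/3, 238/3]
+L2 (α=1/2) → [121, 425/3, 143/3]
+L3 (α=1/6) → [215/2, 2887/18, 560/9]
+L4 (α=1/2) → [243/4, 3157/36, 623/18]
+L5 (α=1/2) → [403/8, 10681/72, 2351/36]
rounded: [50, 148, 65]

(1,0) stack=L1,L2,L3,L4,L5; from [0,0,0]:
L1 α=1: [144, 15, 8]
L2 α=2/5: [138, 321/5, 114/5]
L3 α=1/2: [100, 278/5, 677/5]
L4 α=5/6: [90, 1864/15, 759/10]
L5 α=5/7: [1110/7, 20378/105, 5284/35]
→ [159, 194, 151]

query (0,1) [L1,L2,L3,L4,L5] — begin 0,0,0
after L1 α=2/5: [92, 398/5, 74/5]
after L2 α=1/4: [323/4, 326/5, 527/20]
after L3 α=1/2: [495/8, 468/5, 1847/40]
after L4 α=0: [495/8, 468/5, 1847/40]
after L5 α=2/3: [1205/8, 1648/15, 17447/120]
→ [151, 110, 145]

at x=1,y=1 over L1,L2,L3,L4,L5,L6:
after L1 α=2/3: [50, 496/3, 238/3]
after L2 α=1/2: [121, 425/3, 143/3]
after L3 α=1/6: [215/2, 2887/18, 560/9]
after L4 α=1/2: [243/4, 3157/36, 623/18]
after L5 α=1/2: [403/8, 10681/72, 2351/36]
after L6 α=1/2: [1595/16, 21409/144, 11279/72]
→ [100, 149, 157]

(0,0) stack=L1,L2,L3,L4,L5,L6; from [0,0,0]:
+L1 (α=1/2) → [67/2, 73, 76]
+L2 (α=1/2) → [209/4, 171/2, 301/2]
+L3 (α=5/7) → [349/14, 701/7, 561/7]
+L4 (α=1/3) → [839/21, 2326/21, 885/7]
+L5 (α=1) → [225, 20, 172]
+L6 (α=1/2) → [323/2, 185/2, 151]
= [162, 92, 151]


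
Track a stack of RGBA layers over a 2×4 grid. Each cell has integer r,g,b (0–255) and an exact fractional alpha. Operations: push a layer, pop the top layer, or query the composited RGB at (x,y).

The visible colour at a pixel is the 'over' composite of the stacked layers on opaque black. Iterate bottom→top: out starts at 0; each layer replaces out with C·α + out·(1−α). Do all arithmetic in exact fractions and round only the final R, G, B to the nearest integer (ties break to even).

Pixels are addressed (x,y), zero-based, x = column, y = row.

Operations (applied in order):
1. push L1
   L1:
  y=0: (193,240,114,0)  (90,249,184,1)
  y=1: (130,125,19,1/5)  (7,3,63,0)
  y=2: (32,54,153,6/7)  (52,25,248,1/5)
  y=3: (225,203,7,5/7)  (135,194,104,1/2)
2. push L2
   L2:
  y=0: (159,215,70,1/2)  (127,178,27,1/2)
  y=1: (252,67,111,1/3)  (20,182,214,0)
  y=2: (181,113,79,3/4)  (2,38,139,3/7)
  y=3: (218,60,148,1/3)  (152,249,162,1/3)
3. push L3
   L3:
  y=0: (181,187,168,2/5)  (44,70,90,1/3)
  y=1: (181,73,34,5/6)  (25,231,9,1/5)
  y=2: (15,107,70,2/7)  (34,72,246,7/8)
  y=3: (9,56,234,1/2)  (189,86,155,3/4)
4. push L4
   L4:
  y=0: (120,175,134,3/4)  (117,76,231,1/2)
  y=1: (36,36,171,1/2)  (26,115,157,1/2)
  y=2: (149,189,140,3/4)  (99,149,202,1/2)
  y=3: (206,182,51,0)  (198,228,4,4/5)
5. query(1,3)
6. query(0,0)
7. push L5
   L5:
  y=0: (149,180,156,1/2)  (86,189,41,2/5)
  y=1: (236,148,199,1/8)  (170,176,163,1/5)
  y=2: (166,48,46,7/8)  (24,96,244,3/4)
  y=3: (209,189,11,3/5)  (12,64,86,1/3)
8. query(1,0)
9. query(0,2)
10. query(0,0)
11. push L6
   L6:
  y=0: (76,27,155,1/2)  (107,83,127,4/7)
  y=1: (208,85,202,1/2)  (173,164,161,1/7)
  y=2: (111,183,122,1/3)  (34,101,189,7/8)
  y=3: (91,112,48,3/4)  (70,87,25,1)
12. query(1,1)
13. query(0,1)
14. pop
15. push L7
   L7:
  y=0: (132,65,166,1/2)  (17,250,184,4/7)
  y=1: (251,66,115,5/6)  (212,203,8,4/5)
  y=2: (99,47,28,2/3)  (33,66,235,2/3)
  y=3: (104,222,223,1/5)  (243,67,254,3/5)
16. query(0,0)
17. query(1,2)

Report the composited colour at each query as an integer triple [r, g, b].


query (1,3) [L1,L2,L3,L4] — begin 0,0,0
L1 α=1/2: [135/2, 97, 52]
L2 α=1/3: [287/3, 443/3, 266/3]
L3 α=3/4: [497/3, 1217/12, 1661/12]
L4 α=4/5: [2873/15, 12161/60, 1853/60]
→ [192, 203, 31]

query (0,0) [L1,L2,L3,L4] — begin 0,0,0
+L1 (α=0) → [0, 0, 0]
+L2 (α=1/2) → [159/2, 215/2, 35]
+L3 (α=2/5) → [1201/10, 1393/10, 441/5]
+L4 (α=3/4) → [4801/40, 6643/40, 2451/20]
= [120, 166, 123]

at x=1,y=0 over L1,L2,L3,L4,L5:
L1 α=1: [90, 249, 184]
L2 α=1/2: [217/2, 427/2, 211/2]
L3 α=1/3: [87, 497/3, 301/3]
L4 α=1/2: [102, 725/6, 497/3]
L5 α=2/5: [478/5, 1481/10, 579/5]
→ [96, 148, 116]

at x=0,y=2 over L1,L2,L3,L4,L5:
after L1 α=6/7: [192/7, 324/7, 918/7]
after L2 α=3/4: [3993/28, 2697/28, 2577/28]
after L3 α=2/7: [20805/196, 19477/196, 16805/196]
after L4 α=3/4: [108417/784, 130609/784, 99125/784]
after L5 α=7/8: [1019425/6272, 394033/6272, 351573/6272]
= [163, 63, 56]

query (0,0) [L1,L2,L3,L4,L5] — begin 0,0,0
L1 α=0: [0, 0, 0]
L2 α=1/2: [159/2, 215/2, 35]
L3 α=2/5: [1201/10, 1393/10, 441/5]
L4 α=3/4: [4801/40, 6643/40, 2451/20]
L5 α=1/2: [10761/80, 13843/80, 5571/40]
rounded: [135, 173, 139]

(1,1) stack=L1,L2,L3,L4,L5,L6; from [0,0,0]:
L1 α=0: [0, 0, 0]
L2 α=0: [0, 0, 0]
L3 α=1/5: [5, 231/5, 9/5]
L4 α=1/2: [31/2, 403/5, 397/5]
L5 α=1/5: [232/5, 2492/25, 2403/25]
L6 α=1/7: [2257/35, 19052/175, 18443/175]
rounded: [64, 109, 105]

at x=0,y=1 over L1,L2,L3,L4,L5,L6:
after L1 α=1/5: [26, 25, 19/5]
after L2 α=1/3: [304/3, 39, 593/15]
after L3 α=5/6: [3019/18, 202/3, 3143/90]
after L4 α=1/2: [3667/36, 155/3, 18533/180]
after L5 α=1/8: [34165/288, 1529/24, 165551/1440]
after L6 α=1/2: [94069/576, 3569/48, 456431/2880]
= [163, 74, 158]

at x=0,y=0 over L1,L2,L3,L4,L5,L7:
L1 α=0: [0, 0, 0]
L2 α=1/2: [159/2, 215/2, 35]
L3 α=2/5: [1201/10, 1393/10, 441/5]
L4 α=3/4: [4801/40, 6643/40, 2451/20]
L5 α=1/2: [10761/80, 13843/80, 5571/40]
L7 α=1/2: [21321/160, 19043/160, 12211/80]
= [133, 119, 153]

query (1,2) [L1,L2,L3,L4,L5,L7] — begin 0,0,0
after L1 α=1/5: [52/5, 5, 248/5]
after L2 α=3/7: [34/5, 134/7, 3077/35]
after L3 α=7/8: [153/5, 1831/28, 63347/280]
after L4 α=1/2: [324/5, 6003/56, 119907/560]
after L5 α=3/4: [171/5, 22131/224, 529827/2240]
after L7 α=2/3: [167/5, 17233/224, 1582627/6720]
→ [33, 77, 236]


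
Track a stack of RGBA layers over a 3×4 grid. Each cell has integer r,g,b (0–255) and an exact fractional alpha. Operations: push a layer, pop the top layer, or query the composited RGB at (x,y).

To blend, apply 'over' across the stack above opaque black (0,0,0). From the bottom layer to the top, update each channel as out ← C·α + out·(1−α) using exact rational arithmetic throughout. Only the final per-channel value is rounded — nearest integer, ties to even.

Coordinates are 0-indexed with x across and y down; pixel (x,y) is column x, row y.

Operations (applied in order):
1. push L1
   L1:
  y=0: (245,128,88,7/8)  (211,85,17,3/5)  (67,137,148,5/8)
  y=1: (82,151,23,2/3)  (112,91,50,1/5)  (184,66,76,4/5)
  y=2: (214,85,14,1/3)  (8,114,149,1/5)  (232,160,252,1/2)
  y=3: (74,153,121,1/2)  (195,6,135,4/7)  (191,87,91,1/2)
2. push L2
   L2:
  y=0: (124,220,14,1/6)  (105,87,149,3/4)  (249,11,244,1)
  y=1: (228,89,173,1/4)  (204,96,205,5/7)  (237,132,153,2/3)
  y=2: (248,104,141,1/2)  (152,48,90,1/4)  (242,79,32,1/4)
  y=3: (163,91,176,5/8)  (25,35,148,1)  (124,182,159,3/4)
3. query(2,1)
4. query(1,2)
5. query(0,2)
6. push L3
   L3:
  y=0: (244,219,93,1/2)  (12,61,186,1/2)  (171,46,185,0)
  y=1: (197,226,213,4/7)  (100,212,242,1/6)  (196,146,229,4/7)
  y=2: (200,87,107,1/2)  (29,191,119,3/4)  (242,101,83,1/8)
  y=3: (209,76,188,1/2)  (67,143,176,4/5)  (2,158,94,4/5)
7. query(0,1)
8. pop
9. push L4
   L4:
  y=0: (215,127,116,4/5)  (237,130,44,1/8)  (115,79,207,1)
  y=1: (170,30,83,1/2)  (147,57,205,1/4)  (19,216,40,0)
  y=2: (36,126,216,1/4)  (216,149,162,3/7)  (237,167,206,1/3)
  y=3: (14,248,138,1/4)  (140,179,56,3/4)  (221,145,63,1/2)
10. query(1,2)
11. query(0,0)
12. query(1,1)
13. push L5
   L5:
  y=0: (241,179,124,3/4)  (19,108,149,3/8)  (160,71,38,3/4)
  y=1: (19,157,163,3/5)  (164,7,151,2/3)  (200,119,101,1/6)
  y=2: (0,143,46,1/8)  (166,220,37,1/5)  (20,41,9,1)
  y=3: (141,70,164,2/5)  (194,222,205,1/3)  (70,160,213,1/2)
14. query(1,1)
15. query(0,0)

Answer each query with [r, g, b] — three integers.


at x=2,y=1 over L1,L2:
after L1 α=4/5: [736/5, 264/5, 304/5]
after L2 α=2/3: [3106/15, 528/5, 1834/15]
rounded: [207, 106, 122]

query (1,2) [L1,L2] — begin 0,0,0
+L1 (α=1/5) → [8/5, 114/5, 149/5]
+L2 (α=1/4) → [196/5, 291/10, 897/20]
→ [39, 29, 45]

(0,2) stack=L1,L2; from [0,0,0]:
L1 α=1/3: [214/3, 85/3, 14/3]
L2 α=1/2: [479/3, 397/6, 437/6]
→ [160, 66, 73]

at x=0,y=1 over L1,L2,L3:
L1 α=2/3: [164/3, 302/3, 46/3]
L2 α=1/4: [98, 391/4, 219/4]
L3 α=4/7: [1082/7, 4789/28, 4065/28]
= [155, 171, 145]

query (1,2) [L1,L2,L4] — begin 0,0,0
after L1 α=1/5: [8/5, 114/5, 149/5]
after L2 α=1/4: [196/5, 291/10, 897/20]
after L4 α=3/7: [4024/35, 2817/35, 3327/35]
= [115, 80, 95]

(0,0) stack=L1,L2,L4; from [0,0,0]:
after L1 α=7/8: [1715/8, 112, 77]
after L2 α=1/6: [3189/16, 130, 133/2]
after L4 α=4/5: [16949/80, 638/5, 1061/10]
→ [212, 128, 106]

query (1,1) [L1,L2,L4] — begin 0,0,0
+L1 (α=1/5) → [112/5, 91/5, 10]
+L2 (α=5/7) → [5324/35, 2582/35, 1045/7]
+L4 (α=1/4) → [21117/140, 9741/140, 2285/14]
= [151, 70, 163]

(1,1) stack=L1,L2,L4,L5; from [0,0,0]:
after L1 α=1/5: [112/5, 91/5, 10]
after L2 α=5/7: [5324/35, 2582/35, 1045/7]
after L4 α=1/4: [21117/140, 9741/140, 2285/14]
after L5 α=2/3: [67037/420, 11701/420, 2171/14]
rounded: [160, 28, 155]

(0,0) stack=L1,L2,L4,L5; from [0,0,0]:
+L1 (α=7/8) → [1715/8, 112, 77]
+L2 (α=1/6) → [3189/16, 130, 133/2]
+L4 (α=4/5) → [16949/80, 638/5, 1061/10]
+L5 (α=3/4) → [74789/320, 3323/20, 4781/40]
→ [234, 166, 120]


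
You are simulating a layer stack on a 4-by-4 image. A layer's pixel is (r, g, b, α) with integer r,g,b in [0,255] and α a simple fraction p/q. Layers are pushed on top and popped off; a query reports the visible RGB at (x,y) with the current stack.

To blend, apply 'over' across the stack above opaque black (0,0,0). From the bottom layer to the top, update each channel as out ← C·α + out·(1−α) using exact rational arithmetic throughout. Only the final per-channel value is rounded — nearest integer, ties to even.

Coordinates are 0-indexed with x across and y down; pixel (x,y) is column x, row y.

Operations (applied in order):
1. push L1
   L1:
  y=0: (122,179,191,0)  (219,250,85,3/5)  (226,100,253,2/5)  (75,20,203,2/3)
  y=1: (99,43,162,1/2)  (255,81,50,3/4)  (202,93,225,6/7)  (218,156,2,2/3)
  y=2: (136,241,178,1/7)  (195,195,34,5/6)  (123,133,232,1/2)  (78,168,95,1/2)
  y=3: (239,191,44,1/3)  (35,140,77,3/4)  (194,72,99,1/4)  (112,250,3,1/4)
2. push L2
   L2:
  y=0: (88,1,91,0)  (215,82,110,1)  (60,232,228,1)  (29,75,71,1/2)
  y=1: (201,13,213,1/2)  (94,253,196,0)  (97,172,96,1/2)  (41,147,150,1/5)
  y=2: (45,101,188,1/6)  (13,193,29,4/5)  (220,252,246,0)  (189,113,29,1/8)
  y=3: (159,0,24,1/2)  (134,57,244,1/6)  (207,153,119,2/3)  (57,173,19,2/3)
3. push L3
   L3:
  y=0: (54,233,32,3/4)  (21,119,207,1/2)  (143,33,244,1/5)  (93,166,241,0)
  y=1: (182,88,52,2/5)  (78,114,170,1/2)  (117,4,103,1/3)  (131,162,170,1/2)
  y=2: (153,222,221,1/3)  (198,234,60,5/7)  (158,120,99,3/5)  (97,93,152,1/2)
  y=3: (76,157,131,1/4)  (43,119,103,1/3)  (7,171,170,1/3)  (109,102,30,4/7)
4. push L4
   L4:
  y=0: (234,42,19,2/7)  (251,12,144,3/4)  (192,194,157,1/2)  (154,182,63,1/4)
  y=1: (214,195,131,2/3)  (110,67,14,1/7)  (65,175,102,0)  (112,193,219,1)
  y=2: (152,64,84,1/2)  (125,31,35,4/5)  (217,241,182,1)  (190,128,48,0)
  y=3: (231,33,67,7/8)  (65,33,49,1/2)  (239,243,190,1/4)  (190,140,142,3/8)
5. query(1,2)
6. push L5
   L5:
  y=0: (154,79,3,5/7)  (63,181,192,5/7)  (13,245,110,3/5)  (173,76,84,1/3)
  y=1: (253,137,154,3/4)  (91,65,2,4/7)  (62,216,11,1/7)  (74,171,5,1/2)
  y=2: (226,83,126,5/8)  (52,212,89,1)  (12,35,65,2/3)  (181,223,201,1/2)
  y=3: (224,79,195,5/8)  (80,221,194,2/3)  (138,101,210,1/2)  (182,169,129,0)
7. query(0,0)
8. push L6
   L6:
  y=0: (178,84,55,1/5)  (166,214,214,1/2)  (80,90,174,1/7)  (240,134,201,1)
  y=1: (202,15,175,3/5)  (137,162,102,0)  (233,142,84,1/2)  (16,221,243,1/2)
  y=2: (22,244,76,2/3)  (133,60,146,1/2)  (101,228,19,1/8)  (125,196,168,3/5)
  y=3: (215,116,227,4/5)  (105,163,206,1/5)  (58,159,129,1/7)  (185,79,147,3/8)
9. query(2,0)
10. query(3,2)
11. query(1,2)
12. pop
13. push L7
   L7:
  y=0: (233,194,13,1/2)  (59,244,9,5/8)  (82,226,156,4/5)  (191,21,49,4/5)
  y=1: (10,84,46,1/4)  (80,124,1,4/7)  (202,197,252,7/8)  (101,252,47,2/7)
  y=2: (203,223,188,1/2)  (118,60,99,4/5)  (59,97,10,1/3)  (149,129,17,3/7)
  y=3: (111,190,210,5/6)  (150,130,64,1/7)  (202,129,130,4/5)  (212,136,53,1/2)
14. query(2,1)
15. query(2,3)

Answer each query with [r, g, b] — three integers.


at x=1,y=2 over L1,L2,L3,L4:
after L1 α=5/6: [325/2, 325/2, 85/3]
after L2 α=4/5: [429/10, 1869/10, 433/15]
after L3 α=5/7: [5379/35, 7719/35, 5366/105]
after L4 α=4/5: [22879/175, 12059/175, 20066/525]
→ [131, 69, 38]

(0,0) stack=L1,L2,L3,L4,L5; from [0,0,0]:
L1 α=0: [0, 0, 0]
L2 α=0: [0, 0, 0]
L3 α=3/4: [81/2, 699/4, 24]
L4 α=2/7: [1341/14, 3831/28, 158/7]
L5 α=5/7: [6731/49, 9361/98, 421/49]
→ [137, 96, 9]

query (2,0) [L1,L2,L3,L4,L5,L6] — begin 0,0,0
+L1 (α=2/5) → [452/5, 40, 506/5]
+L2 (α=1) → [60, 232, 228]
+L3 (α=1/5) → [383/5, 961/5, 1156/5]
+L4 (α=1/2) → [1343/10, 1931/10, 1941/10]
+L5 (α=3/5) → [1538/25, 5606/25, 3591/25]
+L6 (α=1/7) → [1604/25, 35886/175, 25896/175]
= [64, 205, 148]

(3,2) stack=L1,L2,L3,L4,L5,L6; from [0,0,0]:
after L1 α=1/2: [39, 84, 95/2]
after L2 α=1/8: [231/4, 701/8, 723/16]
after L3 α=1/2: [619/8, 1445/16, 3155/32]
after L4 α=0: [619/8, 1445/16, 3155/32]
after L5 α=1/2: [2067/16, 5013/32, 9587/64]
after L6 α=3/5: [5067/40, 14421/80, 5143/32]
→ [127, 180, 161]

query (1,2) [L1,L2,L3,L4,L5,L6] — begin 0,0,0
after L1 α=5/6: [325/2, 325/2, 85/3]
after L2 α=4/5: [429/10, 1869/10, 433/15]
after L3 α=5/7: [5379/35, 7719/35, 5366/105]
after L4 α=4/5: [22879/175, 12059/175, 20066/525]
after L5 α=1: [52, 212, 89]
after L6 α=1/2: [185/2, 136, 235/2]
= [92, 136, 118]

at x=2,y=1 over L1,L2,L3,L4,L5,L7:
after L1 α=6/7: [1212/7, 558/7, 1350/7]
after L2 α=1/2: [1891/14, 881/7, 1011/7]
after L3 α=1/3: [2710/21, 1790/21, 2743/21]
after L4 α=0: [2710/21, 1790/21, 2743/21]
after L5 α=1/7: [5854/49, 5092/49, 5563/49]
after L7 α=7/8: [18785/98, 72663/392, 91999/392]
rounded: [192, 185, 235]

at x=2,y=3 over L1,L2,L3,L4,L5,L7:
+L1 (α=1/4) → [97/2, 18, 99/4]
+L2 (α=2/3) → [925/6, 108, 1051/12]
+L3 (α=1/3) → [946/9, 129, 2071/18]
+L4 (α=1/4) → [1663/12, 315/2, 3211/24]
+L5 (α=1/2) → [3319/24, 517/4, 8251/48]
+L7 (α=4/5) → [22711/120, 2581/20, 33211/240]
→ [189, 129, 138]


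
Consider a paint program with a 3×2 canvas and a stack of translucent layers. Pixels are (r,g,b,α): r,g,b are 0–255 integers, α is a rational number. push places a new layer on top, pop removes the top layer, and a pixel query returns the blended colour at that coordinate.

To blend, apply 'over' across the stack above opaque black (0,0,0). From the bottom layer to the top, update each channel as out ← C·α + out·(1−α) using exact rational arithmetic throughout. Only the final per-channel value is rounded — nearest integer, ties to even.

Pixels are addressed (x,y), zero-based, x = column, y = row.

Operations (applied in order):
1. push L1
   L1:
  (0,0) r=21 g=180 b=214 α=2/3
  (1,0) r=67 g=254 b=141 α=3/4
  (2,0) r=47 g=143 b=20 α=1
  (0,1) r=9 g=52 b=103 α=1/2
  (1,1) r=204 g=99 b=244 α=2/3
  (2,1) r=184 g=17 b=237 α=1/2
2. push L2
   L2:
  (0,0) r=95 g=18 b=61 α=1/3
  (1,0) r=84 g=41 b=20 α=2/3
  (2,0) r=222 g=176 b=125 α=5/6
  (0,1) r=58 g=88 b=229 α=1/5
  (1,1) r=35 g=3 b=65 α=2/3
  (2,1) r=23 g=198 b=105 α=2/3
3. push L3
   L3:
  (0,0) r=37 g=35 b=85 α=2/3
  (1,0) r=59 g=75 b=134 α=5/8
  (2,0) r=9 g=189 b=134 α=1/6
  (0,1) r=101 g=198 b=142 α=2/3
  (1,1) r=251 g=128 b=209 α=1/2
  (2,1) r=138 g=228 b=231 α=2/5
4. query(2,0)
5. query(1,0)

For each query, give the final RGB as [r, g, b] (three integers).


query (2,0) [L1,L2,L3] — begin 0,0,0
after L1 α=1: [47, 143, 20]
after L2 α=5/6: [1157/6, 341/2, 215/2]
after L3 α=1/6: [5839/36, 2083/12, 1343/12]
→ [162, 174, 112]

(1,0) stack=L1,L2,L3; from [0,0,0]:
after L1 α=3/4: [201/4, 381/2, 423/4]
after L2 α=2/3: [291/4, 545/6, 583/12]
after L3 α=5/8: [2053/32, 1295/16, 3263/32]
→ [64, 81, 102]


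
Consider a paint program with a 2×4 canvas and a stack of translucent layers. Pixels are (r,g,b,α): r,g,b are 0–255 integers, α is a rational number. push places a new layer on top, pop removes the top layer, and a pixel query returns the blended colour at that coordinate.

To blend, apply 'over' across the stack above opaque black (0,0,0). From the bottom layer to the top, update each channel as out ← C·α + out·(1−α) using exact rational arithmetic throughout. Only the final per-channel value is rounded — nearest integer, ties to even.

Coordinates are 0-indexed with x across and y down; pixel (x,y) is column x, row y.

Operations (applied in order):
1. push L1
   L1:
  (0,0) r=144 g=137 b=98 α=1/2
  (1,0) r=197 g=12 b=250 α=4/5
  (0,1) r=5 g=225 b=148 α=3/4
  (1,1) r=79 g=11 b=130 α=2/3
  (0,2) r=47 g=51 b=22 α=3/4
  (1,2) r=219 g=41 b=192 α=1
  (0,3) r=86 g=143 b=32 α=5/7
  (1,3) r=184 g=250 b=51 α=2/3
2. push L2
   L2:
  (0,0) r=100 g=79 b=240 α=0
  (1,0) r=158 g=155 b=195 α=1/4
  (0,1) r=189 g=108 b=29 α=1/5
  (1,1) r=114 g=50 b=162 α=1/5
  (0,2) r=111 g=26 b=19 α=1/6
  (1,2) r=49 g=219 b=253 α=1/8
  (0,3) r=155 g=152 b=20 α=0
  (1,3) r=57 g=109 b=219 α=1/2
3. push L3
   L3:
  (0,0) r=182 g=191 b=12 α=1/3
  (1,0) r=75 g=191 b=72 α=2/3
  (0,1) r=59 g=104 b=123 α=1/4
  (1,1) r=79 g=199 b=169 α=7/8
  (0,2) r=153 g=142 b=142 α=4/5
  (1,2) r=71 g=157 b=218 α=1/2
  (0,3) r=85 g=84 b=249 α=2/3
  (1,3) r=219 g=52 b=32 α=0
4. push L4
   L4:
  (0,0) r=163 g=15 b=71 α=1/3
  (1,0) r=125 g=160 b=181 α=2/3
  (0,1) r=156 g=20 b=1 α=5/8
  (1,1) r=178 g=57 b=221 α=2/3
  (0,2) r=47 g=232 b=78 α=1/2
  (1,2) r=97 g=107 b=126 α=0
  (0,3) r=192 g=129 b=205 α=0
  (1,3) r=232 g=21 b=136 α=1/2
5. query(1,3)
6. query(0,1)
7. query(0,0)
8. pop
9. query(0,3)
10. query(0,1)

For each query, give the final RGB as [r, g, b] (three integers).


at x=1,y=3 over L1,L2,L3,L4:
L1 α=2/3: [368/3, 500/3, 34]
L2 α=1/2: [539/6, 827/6, 253/2]
L3 α=0: [539/6, 827/6, 253/2]
L4 α=1/2: [1931/12, 953/12, 525/4]
rounded: [161, 79, 131]

(0,1) stack=L1,L2,L3,L4; from [0,0,0]:
after L1 α=3/4: [15/4, 675/4, 111]
after L2 α=1/5: [204/5, 783/5, 473/5]
after L3 α=1/4: [907/20, 2869/20, 1017/10]
after L4 α=5/8: [18321/160, 10607/160, 3101/80]
rounded: [115, 66, 39]

query (0,0) [L1,L2,L3,L4] — begin 0,0,0
L1 α=1/2: [72, 137/2, 49]
L2 α=0: [72, 137/2, 49]
L3 α=1/3: [326/3, 328/3, 110/3]
L4 α=1/3: [1141/9, 701/9, 433/9]
= [127, 78, 48]

query (0,3) [L1,L2,L3] — begin 0,0,0
after L1 α=5/7: [430/7, 715/7, 160/7]
after L2 α=0: [430/7, 715/7, 160/7]
after L3 α=2/3: [540/7, 1891/21, 3646/21]
rounded: [77, 90, 174]

query (0,1) [L1,L2,L3] — begin 0,0,0
after L1 α=3/4: [15/4, 675/4, 111]
after L2 α=1/5: [204/5, 783/5, 473/5]
after L3 α=1/4: [907/20, 2869/20, 1017/10]
→ [45, 143, 102]


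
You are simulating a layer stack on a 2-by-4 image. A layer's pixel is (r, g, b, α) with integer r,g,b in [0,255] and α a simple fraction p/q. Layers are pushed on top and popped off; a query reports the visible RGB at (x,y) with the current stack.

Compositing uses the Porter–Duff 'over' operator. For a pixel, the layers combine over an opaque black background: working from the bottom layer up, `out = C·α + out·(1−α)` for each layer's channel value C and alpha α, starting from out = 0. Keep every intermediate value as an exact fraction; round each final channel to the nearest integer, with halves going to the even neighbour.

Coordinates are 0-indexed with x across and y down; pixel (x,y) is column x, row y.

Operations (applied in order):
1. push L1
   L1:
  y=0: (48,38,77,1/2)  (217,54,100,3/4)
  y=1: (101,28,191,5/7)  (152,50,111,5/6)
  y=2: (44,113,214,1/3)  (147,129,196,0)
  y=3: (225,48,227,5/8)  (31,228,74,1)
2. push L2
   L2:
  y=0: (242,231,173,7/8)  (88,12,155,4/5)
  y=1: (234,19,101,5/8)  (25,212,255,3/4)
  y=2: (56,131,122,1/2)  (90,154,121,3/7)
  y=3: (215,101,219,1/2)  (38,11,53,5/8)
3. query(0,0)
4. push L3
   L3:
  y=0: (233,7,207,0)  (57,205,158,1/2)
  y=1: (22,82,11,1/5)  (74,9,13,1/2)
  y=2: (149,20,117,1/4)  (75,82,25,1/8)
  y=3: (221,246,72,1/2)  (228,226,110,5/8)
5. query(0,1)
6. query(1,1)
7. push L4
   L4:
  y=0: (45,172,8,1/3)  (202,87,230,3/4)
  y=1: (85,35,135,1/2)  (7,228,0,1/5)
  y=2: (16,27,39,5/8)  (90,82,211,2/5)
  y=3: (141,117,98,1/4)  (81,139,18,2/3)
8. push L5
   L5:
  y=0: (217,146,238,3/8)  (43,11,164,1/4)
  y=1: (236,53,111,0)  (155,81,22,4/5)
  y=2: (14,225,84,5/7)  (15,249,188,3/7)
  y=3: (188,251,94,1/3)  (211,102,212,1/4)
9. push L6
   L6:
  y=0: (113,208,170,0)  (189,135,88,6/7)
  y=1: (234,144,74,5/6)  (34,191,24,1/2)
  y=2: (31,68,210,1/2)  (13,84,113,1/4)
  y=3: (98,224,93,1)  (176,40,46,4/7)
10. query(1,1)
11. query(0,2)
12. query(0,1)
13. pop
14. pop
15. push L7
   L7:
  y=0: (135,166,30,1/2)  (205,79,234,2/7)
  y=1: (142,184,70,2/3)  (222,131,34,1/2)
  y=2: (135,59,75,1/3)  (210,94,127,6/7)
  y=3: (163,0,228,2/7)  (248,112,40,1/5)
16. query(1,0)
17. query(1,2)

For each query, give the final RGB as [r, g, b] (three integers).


at x=0,y=0 over L1,L2:
L1 α=1/2: [24, 19, 77/2]
L2 α=7/8: [859/4, 409/2, 2499/16]
rounded: [215, 204, 156]

query (0,1) [L1,L2,L3] — begin 0,0,0
L1 α=5/7: [505/7, 20, 955/7]
L2 α=5/8: [9705/56, 155/8, 800/7]
L3 α=1/5: [10013/70, 319/10, 3277/35]
→ [143, 32, 94]

at x=1,y=1 over L1,L2,L3:
L1 α=5/6: [380/3, 125/3, 185/2]
L2 α=3/4: [605/12, 2033/12, 1715/8]
L3 α=1/2: [1493/24, 2141/24, 1819/16]
= [62, 89, 114]

at x=1,y=1 over L1,L2,L3,L4,L5,L6:
+L1 (α=5/6) → [380/3, 125/3, 185/2]
+L2 (α=3/4) → [605/12, 2033/12, 1715/8]
+L3 (α=1/2) → [1493/24, 2141/24, 1819/16]
+L4 (α=1/5) → [307/6, 3509/30, 1819/20]
+L5 (α=4/5) → [4027/30, 13229/150, 3579/100]
+L6 (α=1/2) → [5047/60, 41879/300, 5979/200]
= [84, 140, 30]

query (0,2) [L1,L2,L3,L4,L5,L6] — begin 0,0,0
L1 α=1/3: [44/3, 113/3, 214/3]
L2 α=1/2: [106/3, 253/3, 290/3]
L3 α=1/4: [255/4, 273/4, 407/4]
L4 α=5/8: [1085/32, 1359/32, 2001/32]
L5 α=5/7: [315/16, 19359/112, 8721/112]
L6 α=1/2: [811/32, 26975/224, 32241/224]
rounded: [25, 120, 144]

(0,1) stack=L1,L2,L3,L4,L5,L6; from [0,0,0]:
+L1 (α=5/7) → [505/7, 20, 955/7]
+L2 (α=5/8) → [9705/56, 155/8, 800/7]
+L3 (α=1/5) → [10013/70, 319/10, 3277/35]
+L4 (α=1/2) → [15963/140, 669/20, 4001/35]
+L5 (α=0) → [15963/140, 669/20, 4001/35]
+L6 (α=5/6) → [59921/280, 5023/40, 16951/210]
= [214, 126, 81]

at x=1,y=0 over L1,L2,L3,L4,L7:
after L1 α=3/4: [651/4, 81/2, 75]
after L2 α=4/5: [2059/20, 177/10, 139]
after L3 α=1/2: [3199/40, 2227/20, 297/2]
after L4 α=3/4: [27439/160, 7447/80, 1677/8]
after L7 α=2/7: [40559/224, 1425/16, 12129/56]
= [181, 89, 217]

query (1,2) [L1,L2,L3,L4,L7] — begin 0,0,0
L1 α=0: [0, 0, 0]
L2 α=3/7: [270/7, 66, 363/7]
L3 α=1/8: [345/8, 68, 97/2]
L4 α=2/5: [495/8, 368/5, 227/2]
L7 α=6/7: [10575/56, 3188/35, 1751/14]
→ [189, 91, 125]


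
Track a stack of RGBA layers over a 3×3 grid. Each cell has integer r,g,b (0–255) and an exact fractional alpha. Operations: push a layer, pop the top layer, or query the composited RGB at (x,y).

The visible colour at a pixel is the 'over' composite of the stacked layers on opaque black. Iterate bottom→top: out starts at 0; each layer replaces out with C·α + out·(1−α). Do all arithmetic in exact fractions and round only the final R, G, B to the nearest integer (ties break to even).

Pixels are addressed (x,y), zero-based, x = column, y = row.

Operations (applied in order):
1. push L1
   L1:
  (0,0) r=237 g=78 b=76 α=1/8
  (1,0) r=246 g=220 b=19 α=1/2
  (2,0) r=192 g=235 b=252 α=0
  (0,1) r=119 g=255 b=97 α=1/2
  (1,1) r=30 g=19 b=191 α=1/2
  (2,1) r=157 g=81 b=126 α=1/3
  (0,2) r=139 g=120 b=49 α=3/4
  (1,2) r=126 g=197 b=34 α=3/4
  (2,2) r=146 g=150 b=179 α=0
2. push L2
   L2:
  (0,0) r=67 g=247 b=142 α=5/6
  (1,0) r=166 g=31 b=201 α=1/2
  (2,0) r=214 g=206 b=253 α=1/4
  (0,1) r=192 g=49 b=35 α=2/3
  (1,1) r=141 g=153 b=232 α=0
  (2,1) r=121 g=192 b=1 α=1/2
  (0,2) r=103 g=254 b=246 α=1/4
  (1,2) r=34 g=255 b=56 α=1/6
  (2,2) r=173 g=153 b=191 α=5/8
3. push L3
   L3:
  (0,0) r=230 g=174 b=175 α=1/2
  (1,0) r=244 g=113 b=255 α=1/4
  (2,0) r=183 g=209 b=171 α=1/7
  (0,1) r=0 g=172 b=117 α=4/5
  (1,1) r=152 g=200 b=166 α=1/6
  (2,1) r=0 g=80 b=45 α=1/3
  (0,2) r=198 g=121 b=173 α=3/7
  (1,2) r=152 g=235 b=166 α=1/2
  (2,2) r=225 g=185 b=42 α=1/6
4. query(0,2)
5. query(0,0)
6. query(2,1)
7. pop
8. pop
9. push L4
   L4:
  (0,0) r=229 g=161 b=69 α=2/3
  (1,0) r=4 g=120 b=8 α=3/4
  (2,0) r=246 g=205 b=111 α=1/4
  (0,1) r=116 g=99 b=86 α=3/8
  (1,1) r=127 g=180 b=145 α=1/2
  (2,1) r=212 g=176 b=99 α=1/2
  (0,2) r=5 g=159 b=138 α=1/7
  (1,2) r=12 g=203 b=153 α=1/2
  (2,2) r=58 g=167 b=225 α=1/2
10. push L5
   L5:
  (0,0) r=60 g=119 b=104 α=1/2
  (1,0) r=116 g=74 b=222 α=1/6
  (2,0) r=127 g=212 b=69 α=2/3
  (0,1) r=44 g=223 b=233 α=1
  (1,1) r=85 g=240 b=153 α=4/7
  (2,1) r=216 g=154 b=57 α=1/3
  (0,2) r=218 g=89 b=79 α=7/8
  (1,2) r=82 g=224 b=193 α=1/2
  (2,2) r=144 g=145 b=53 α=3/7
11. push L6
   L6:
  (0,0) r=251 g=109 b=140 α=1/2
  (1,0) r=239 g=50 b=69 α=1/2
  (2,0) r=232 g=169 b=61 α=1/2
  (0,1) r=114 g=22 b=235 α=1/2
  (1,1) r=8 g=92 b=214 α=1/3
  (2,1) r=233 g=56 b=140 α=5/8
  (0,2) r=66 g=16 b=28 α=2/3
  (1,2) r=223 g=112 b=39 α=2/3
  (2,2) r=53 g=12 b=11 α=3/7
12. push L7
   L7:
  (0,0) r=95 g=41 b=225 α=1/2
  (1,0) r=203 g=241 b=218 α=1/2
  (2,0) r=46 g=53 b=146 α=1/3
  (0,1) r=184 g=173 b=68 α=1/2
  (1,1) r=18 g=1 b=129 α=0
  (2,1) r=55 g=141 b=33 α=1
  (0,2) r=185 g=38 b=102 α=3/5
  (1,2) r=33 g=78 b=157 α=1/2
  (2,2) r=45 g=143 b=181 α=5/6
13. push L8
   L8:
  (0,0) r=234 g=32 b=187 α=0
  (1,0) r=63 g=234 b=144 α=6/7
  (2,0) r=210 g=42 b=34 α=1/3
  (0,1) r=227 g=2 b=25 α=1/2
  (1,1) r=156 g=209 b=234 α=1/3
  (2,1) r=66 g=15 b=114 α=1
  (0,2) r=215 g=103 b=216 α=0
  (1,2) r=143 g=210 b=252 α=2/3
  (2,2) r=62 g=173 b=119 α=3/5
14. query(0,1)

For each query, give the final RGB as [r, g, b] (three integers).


(0,2) stack=L1,L2,L3; from [0,0,0]:
L1 α=3/4: [417/4, 90, 147/4]
L2 α=1/4: [1663/16, 131, 1425/16]
L3 α=3/7: [577/4, 887/7, 3501/28]
rounded: [144, 127, 125]

query (0,0) [L1,L2,L3] — begin 0,0,0
+L1 (α=1/8) → [237/8, 39/4, 19/2]
+L2 (α=5/6) → [2917/48, 4979/24, 1439/12]
+L3 (α=1/2) → [13957/96, 9155/48, 3539/24]
→ [145, 191, 147]

(2,1) stack=L1,L2,L3; from [0,0,0]:
L1 α=1/3: [157/3, 27, 42]
L2 α=1/2: [260/3, 219/2, 43/2]
L3 α=1/3: [520/9, 299/3, 88/3]
→ [58, 100, 29]

(0,1) stack=L1,L4,L5,L6,L7,L8; from [0,0,0]:
after L1 α=1/2: [119/2, 255/2, 97/2]
after L4 α=3/8: [1291/16, 1869/16, 1001/16]
after L5 α=1: [44, 223, 233]
after L6 α=1/2: [79, 245/2, 234]
after L7 α=1/2: [263/2, 591/4, 151]
after L8 α=1/2: [717/4, 599/8, 88]
→ [179, 75, 88]


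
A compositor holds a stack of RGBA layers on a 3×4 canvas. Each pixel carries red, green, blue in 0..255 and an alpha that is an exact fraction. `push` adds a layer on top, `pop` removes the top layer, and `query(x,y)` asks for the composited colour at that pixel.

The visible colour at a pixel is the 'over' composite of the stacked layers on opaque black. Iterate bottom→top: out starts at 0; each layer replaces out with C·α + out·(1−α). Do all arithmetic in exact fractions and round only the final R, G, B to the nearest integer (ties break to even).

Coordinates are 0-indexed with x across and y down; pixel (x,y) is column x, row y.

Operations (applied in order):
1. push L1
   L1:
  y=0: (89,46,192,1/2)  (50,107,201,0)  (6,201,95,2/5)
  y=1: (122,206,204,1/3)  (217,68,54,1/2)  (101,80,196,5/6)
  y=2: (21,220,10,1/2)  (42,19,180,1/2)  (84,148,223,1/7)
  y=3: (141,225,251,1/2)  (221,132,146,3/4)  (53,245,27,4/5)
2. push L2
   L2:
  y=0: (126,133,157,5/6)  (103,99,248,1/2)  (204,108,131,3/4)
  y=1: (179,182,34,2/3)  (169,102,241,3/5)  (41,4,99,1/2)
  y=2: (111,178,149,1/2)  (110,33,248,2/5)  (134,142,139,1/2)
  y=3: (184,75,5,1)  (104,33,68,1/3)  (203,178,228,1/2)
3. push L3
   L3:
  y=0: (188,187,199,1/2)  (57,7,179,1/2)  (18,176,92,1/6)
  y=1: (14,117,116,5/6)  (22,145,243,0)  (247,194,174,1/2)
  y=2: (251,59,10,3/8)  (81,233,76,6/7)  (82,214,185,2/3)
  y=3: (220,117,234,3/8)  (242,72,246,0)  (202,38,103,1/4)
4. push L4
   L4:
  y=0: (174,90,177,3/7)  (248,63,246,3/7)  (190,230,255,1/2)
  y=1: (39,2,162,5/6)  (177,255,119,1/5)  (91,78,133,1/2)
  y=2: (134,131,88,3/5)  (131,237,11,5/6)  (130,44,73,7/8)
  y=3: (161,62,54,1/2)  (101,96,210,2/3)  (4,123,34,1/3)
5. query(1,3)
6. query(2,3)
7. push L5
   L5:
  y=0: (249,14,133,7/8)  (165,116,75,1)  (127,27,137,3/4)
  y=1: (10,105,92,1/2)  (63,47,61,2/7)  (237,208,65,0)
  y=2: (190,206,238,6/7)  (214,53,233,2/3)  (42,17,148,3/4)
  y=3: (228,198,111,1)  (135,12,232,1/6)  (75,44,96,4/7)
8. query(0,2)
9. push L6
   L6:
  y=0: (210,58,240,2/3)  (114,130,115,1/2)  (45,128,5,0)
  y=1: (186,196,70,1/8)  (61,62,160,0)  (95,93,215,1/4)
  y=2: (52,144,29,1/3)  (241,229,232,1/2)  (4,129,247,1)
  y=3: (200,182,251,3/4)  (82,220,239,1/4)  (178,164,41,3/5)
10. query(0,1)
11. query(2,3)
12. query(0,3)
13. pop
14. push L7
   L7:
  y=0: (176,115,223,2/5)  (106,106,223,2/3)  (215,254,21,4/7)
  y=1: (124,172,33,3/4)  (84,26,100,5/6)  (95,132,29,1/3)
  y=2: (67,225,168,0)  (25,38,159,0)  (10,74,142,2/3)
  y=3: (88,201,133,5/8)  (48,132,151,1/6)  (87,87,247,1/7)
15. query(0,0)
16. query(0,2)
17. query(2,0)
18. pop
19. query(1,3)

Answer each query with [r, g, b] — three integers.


query (1,3) [L1,L2,L3,L4] — begin 0,0,0
after L1 α=3/4: [663/4, 99, 219/2]
after L2 α=1/3: [871/6, 77, 287/3]
after L3 α=0: [871/6, 77, 287/3]
after L4 α=2/3: [2083/18, 269/3, 1547/9]
rounded: [116, 90, 172]

query (2,3) [L1,L2,L3,L4] — begin 0,0,0
after L1 α=4/5: [212/5, 196, 108/5]
after L2 α=1/2: [1227/10, 187, 624/5]
after L3 α=1/4: [5701/40, 599/4, 2387/20]
after L4 α=1/3: [1927/20, 845/6, 909/10]
→ [96, 141, 91]

query (0,2) [L1,L2,L3,L4,L5] — begin 0,0,0
+L1 (α=1/2) → [21/2, 110, 5]
+L2 (α=1/2) → [243/4, 144, 77]
+L3 (α=3/8) → [4227/32, 897/8, 415/8]
+L4 (α=3/5) → [10659/80, 2469/20, 1471/20]
+L5 (α=6/7) → [101859/560, 27189/140, 30031/140]
= [182, 194, 215]

query (0,1) [L1,L2,L3,L4,L5,L6] — begin 0,0,0
after L1 α=1/3: [122/3, 206/3, 68]
after L2 α=2/3: [1196/9, 1298/9, 136/3]
after L3 α=5/6: [913/27, 6563/54, 938/9]
after L4 α=5/6: [3089/81, 7103/324, 4114/27]
after L5 α=1/2: [3899/162, 41123/648, 3299/27]
after L6 α=1/8: [57425/1296, 414869/5184, 24983/216]
→ [44, 80, 116]

at x=2,y=3 over L1,L2,L3,L4,L5,L6:
after L1 α=4/5: [212/5, 196, 108/5]
after L2 α=1/2: [1227/10, 187, 624/5]
after L3 α=1/4: [5701/40, 599/4, 2387/20]
after L4 α=1/3: [1927/20, 845/6, 909/10]
after L5 α=4/7: [1683/20, 171/2, 6567/70]
after L6 α=3/5: [7023/50, 663/5, 10872/175]
→ [140, 133, 62]

query (0,3) [L1,L2,L3,L4,L5,L6] — begin 0,0,0
+L1 (α=1/2) → [141/2, 225/2, 251/2]
+L2 (α=1) → [184, 75, 5]
+L3 (α=3/8) → [395/2, 363/4, 727/8]
+L4 (α=1/2) → [717/4, 611/8, 1159/16]
+L5 (α=1) → [228, 198, 111]
+L6 (α=3/4) → [207, 186, 216]
→ [207, 186, 216]

at x=0,y=0 over L1,L2,L3,L4,L5,L7:
+L1 (α=1/2) → [89/2, 23, 96]
+L2 (α=5/6) → [1349/12, 344/3, 881/6]
+L3 (α=1/2) → [3605/24, 905/6, 2075/12]
+L4 (α=3/7) → [6737/42, 2620/21, 524/3]
+L5 (α=7/8) → [79943/336, 2339/84, 3317/24]
+L7 (α=2/5) → [119367/560, 8779/140, 1377/8]
= [213, 63, 172]

(0,2) stack=L1,L2,L3,L4,L5,L7; from [0,0,0]:
+L1 (α=1/2) → [21/2, 110, 5]
+L2 (α=1/2) → [243/4, 144, 77]
+L3 (α=3/8) → [4227/32, 897/8, 415/8]
+L4 (α=3/5) → [10659/80, 2469/20, 1471/20]
+L5 (α=6/7) → [101859/560, 27189/140, 30031/140]
+L7 (α=0) → [101859/560, 27189/140, 30031/140]
→ [182, 194, 215]

at x=2,y=0 over L1,L2,L3,L4,L5,L7:
L1 α=2/5: [12/5, 402/5, 38]
L2 α=3/4: [768/5, 1011/10, 431/4]
L3 α=1/6: [131, 1363/12, 841/8]
L4 α=1/2: [321/2, 4123/24, 2881/16]
L5 α=3/4: [1083/8, 6067/96, 9457/64]
L7 α=4/7: [1447/8, 38579/224, 4821/64]
= [181, 172, 75]

at x=1,y=3 over L1,L2,L3,L4,L5:
after L1 α=3/4: [663/4, 99, 219/2]
after L2 α=1/3: [871/6, 77, 287/3]
after L3 α=0: [871/6, 77, 287/3]
after L4 α=2/3: [2083/18, 269/3, 1547/9]
after L5 α=1/6: [12845/108, 1381/18, 9823/54]
→ [119, 77, 182]
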